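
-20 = -20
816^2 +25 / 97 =64588057 / 97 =665856.26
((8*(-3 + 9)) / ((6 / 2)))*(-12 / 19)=-10.11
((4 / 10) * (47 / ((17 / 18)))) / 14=1.42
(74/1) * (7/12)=259/6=43.17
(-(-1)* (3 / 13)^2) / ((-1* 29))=-0.00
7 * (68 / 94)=5.06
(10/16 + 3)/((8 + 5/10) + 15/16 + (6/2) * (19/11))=638/2573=0.25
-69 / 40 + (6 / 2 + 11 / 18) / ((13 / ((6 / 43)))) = -8701 / 5160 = -1.69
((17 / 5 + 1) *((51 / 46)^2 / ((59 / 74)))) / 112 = 1058607 / 17478160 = 0.06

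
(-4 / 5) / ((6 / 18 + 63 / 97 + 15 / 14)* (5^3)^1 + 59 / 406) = -236292 / 75886985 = -0.00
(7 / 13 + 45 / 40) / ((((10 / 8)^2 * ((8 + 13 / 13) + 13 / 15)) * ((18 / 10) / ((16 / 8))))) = 173 / 1443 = 0.12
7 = 7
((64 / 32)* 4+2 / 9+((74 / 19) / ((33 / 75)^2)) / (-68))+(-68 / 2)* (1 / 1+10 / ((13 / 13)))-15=-268083007 / 703494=-381.07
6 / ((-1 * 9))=-2 / 3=-0.67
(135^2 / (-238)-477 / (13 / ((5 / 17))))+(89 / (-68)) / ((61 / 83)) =-33650647 / 377468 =-89.15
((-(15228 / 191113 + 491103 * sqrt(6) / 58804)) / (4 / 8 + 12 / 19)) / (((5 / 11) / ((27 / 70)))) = -64448703 * sqrt(6) / 10290700 - 85931604 / 1438125325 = -15.40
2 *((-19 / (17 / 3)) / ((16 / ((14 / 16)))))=-399 / 1088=-0.37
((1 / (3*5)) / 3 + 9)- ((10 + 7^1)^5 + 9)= -63893564 / 45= -1419856.98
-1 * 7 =-7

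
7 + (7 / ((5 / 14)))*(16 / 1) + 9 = 1648 / 5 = 329.60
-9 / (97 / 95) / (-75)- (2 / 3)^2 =-1427 / 4365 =-0.33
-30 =-30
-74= -74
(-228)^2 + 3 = 51987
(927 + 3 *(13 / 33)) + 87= 11167 / 11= 1015.18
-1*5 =-5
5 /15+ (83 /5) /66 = 193 /330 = 0.58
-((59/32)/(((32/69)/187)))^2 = -552694.96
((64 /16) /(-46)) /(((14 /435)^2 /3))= -567675 /2254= -251.85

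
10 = 10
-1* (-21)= 21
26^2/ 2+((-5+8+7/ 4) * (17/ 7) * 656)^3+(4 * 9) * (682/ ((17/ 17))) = 148641177171318/ 343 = 433356201665.65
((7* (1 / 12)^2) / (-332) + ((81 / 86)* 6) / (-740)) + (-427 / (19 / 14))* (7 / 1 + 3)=-22735145859599 / 7225940160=-3146.32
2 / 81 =0.02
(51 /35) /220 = 51 /7700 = 0.01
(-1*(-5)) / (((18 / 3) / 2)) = 1.67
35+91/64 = 2331/64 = 36.42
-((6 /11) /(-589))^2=-36 /41977441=-0.00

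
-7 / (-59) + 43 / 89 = 3160 / 5251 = 0.60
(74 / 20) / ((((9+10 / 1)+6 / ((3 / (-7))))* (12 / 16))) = 74 / 75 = 0.99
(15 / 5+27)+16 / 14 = 218 / 7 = 31.14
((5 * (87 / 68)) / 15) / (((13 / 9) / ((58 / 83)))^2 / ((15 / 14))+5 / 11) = 325958985 / 3395400038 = 0.10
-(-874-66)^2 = -883600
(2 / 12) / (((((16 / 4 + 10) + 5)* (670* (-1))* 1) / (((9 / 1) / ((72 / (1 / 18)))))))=-1 / 10998720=-0.00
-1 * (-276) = 276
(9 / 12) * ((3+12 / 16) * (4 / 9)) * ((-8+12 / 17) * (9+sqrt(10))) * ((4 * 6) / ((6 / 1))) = -5580 / 17 - 620 * sqrt(10) / 17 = -443.57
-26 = -26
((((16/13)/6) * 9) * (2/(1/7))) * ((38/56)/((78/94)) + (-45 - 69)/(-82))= 395428/6929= 57.07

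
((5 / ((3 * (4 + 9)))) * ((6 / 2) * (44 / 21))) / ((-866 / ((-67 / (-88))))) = -0.00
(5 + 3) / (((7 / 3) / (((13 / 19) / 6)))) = 0.39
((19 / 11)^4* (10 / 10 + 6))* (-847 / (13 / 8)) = -51085832 / 1573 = -32476.69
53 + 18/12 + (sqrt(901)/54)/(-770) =109/2 - sqrt(901)/41580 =54.50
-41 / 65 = -0.63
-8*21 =-168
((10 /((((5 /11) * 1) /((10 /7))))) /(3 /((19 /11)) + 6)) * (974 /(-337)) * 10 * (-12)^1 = 162852800 /115591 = 1408.87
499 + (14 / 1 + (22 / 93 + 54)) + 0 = 52753 / 93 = 567.24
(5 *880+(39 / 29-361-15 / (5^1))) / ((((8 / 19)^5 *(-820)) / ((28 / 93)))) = -2029363694519 / 18116935680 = -112.01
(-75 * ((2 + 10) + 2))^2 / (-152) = -275625 / 38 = -7253.29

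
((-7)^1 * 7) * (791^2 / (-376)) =30658369 / 376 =81538.22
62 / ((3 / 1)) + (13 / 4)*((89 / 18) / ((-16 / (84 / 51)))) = 93085 / 4896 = 19.01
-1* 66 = -66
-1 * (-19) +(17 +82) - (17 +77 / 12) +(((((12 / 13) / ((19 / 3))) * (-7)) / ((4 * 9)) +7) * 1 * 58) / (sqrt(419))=114.34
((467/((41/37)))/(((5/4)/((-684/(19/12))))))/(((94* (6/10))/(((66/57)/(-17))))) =109479744/622421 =175.89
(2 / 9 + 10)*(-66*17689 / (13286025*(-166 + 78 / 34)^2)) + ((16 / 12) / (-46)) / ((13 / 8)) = -0.02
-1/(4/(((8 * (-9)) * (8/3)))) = 48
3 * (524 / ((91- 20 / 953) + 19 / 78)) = 116853048 / 6780941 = 17.23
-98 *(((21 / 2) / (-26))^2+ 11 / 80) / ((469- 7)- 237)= -24892 / 190125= -0.13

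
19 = 19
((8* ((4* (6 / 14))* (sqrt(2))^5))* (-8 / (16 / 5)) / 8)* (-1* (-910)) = -15600* sqrt(2) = -22061.73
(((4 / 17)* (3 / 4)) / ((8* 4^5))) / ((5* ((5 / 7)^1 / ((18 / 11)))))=189 / 19148800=0.00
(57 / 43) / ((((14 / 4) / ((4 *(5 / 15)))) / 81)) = 12312 / 301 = 40.90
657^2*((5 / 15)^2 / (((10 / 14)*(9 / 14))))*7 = 3655694 / 5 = 731138.80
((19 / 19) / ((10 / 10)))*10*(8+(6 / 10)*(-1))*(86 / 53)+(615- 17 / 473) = 18426706 / 25069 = 735.04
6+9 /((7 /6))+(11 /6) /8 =4685 /336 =13.94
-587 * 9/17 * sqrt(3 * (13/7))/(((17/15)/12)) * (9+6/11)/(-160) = 713205 * sqrt(273)/25432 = 463.36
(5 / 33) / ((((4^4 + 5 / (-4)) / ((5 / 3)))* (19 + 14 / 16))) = 0.00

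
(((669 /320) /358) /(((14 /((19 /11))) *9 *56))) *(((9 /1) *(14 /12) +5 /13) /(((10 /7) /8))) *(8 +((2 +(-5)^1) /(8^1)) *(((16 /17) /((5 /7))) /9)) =1214658923 /1754520768000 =0.00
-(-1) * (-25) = -25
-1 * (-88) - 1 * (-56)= 144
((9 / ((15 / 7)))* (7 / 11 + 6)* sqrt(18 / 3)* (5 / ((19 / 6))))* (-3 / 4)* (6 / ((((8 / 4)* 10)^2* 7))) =-5913* sqrt(6) / 83600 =-0.17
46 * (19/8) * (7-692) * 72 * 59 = -317904390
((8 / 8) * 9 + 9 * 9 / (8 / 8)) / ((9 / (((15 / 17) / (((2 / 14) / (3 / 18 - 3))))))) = -175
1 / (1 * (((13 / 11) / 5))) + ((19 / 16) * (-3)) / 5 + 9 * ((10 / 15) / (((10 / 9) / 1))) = 1855 / 208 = 8.92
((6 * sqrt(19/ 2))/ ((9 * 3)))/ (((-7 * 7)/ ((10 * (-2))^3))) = 8000 * sqrt(38)/ 441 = 111.83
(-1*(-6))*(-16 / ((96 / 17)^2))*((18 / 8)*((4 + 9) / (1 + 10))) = -11271 / 1408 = -8.00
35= 35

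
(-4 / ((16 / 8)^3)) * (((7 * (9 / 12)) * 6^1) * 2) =-31.50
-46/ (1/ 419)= -19274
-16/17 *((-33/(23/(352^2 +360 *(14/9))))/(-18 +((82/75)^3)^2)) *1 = -5848106343750000000/566873092220983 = -10316.43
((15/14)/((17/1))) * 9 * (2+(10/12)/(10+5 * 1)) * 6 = 1665/238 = 7.00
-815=-815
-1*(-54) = 54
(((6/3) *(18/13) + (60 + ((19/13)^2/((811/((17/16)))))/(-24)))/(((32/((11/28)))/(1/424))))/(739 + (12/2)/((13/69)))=3303579655/1401159817494528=0.00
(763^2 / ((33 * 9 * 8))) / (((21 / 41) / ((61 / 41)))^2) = 44209201 / 21384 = 2067.40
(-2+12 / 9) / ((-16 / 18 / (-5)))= -15 / 4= -3.75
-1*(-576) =576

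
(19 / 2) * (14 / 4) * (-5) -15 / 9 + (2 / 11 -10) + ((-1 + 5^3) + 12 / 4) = -6697 / 132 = -50.73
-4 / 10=-2 / 5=-0.40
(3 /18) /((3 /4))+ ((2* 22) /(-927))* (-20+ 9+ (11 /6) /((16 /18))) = 799 /1236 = 0.65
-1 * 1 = -1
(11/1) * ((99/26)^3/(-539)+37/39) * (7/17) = 24052039/6274632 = 3.83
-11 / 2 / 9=-11 / 18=-0.61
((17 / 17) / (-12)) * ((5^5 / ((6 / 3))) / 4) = -32.55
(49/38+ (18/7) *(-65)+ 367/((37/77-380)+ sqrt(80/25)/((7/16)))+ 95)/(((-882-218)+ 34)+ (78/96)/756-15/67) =16123006513152 *sqrt(5)/3689213054605194349+ 4721585329632664224/70095048037498692631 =0.07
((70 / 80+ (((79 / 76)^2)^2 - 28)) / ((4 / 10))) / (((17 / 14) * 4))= -30309963005 / 2268627968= -13.36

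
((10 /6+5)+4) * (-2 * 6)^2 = 1536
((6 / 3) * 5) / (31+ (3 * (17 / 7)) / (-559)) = 19565 / 60626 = 0.32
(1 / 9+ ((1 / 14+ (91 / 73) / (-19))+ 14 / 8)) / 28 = 652537 / 9786672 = 0.07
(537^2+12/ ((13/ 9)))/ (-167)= -3748905/ 2171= -1726.81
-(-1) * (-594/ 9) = -66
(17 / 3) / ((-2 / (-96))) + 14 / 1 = 286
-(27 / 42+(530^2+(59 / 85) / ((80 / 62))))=-6685448103 / 23800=-280901.18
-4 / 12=-1 / 3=-0.33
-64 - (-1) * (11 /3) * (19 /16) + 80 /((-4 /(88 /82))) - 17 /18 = -484445 /5904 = -82.05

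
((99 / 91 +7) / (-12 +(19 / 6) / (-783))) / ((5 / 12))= -41492736 / 25659725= -1.62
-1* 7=-7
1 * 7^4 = 2401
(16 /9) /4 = 4 /9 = 0.44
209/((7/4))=836/7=119.43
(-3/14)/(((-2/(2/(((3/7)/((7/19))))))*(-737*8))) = -7/224048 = -0.00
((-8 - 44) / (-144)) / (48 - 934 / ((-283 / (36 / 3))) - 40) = 3679 / 484992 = 0.01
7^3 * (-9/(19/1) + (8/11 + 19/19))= 89866/209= 429.98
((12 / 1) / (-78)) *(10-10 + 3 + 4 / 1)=-14 / 13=-1.08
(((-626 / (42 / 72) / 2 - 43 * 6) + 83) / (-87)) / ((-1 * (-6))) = 4981 / 3654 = 1.36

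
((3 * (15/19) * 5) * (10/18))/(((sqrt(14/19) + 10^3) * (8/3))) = 46875/18999986 -375 * sqrt(266)/2887997872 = 0.00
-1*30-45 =-75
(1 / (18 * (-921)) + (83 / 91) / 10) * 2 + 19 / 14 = 11611979 / 7542990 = 1.54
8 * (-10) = -80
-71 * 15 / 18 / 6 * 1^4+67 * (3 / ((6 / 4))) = 4469 / 36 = 124.14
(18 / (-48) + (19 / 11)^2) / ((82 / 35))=88375 / 79376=1.11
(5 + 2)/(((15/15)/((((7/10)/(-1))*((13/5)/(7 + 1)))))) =-637/400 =-1.59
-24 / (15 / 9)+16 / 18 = -608 / 45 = -13.51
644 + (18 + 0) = 662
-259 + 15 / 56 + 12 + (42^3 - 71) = 4131135 / 56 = 73770.27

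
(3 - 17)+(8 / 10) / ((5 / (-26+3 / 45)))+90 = 26944 / 375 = 71.85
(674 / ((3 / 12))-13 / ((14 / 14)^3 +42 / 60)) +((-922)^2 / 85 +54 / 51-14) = 63382 / 5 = 12676.40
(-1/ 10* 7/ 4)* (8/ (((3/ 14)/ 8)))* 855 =-44688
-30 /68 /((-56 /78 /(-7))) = -585 /136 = -4.30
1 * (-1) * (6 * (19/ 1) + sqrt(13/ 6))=-114- sqrt(78)/ 6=-115.47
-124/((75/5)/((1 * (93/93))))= -124/15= -8.27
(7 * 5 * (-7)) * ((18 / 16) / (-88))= 2205 / 704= 3.13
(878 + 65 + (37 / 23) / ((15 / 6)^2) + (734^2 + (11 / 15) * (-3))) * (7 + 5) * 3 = 11171729088 / 575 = 19429094.07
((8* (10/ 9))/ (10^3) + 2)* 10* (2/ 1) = 1808/ 45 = 40.18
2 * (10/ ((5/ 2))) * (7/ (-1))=-56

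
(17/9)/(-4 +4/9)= -17/32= -0.53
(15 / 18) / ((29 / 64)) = 160 / 87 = 1.84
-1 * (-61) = 61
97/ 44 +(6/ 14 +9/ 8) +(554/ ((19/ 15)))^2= 42539393315/ 222376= 191294.89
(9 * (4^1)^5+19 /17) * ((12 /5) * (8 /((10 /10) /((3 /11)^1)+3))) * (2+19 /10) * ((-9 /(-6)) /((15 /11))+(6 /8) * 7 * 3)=18534508317 /10625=1744424.31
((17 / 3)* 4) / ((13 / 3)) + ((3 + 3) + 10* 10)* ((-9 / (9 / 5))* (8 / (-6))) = 27764 / 39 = 711.90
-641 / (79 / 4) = -2564 / 79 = -32.46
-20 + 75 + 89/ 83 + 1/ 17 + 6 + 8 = 98955/ 1411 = 70.13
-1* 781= -781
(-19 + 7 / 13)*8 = -1920 / 13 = -147.69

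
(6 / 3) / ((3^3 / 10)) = 20 / 27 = 0.74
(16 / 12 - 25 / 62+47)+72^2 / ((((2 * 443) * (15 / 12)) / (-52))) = -195.47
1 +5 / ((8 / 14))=39 / 4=9.75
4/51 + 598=30502/51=598.08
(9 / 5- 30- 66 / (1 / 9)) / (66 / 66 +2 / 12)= -18666 / 35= -533.31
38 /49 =0.78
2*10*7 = 140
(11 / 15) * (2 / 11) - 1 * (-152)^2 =-346558 / 15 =-23103.87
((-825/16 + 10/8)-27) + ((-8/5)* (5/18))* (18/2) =-1301/16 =-81.31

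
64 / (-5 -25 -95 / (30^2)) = -11520 / 5419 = -2.13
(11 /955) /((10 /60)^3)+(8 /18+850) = 7330954 /8595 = 852.93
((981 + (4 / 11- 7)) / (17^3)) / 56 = 5359 / 1513204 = 0.00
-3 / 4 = -0.75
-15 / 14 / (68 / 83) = -1245 / 952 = -1.31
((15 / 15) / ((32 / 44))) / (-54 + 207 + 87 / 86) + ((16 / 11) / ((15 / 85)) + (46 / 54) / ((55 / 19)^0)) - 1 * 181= -901602133 / 5245020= -171.90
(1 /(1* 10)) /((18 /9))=1 /20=0.05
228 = 228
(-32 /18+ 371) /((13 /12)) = 13292 /39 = 340.82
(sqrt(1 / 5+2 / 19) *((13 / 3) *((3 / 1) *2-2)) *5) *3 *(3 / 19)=156 *sqrt(2755) / 361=22.68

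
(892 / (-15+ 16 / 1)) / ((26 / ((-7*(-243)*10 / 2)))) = 3793230 / 13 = 291786.92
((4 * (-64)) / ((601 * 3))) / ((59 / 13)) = -3328 / 106377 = -0.03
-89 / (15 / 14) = -83.07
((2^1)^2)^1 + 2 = 6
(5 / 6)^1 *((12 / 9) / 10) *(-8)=-8 / 9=-0.89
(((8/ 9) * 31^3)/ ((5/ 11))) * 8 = 466063.64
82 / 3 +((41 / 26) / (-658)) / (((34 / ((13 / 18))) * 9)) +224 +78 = 2387181847 / 7248528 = 329.33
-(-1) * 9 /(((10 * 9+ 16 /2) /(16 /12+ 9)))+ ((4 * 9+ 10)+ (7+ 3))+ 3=5875 /98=59.95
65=65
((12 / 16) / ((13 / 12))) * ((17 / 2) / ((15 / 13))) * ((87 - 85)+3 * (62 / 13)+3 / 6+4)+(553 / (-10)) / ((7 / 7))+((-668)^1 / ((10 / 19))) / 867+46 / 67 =50.04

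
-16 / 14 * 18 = -144 / 7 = -20.57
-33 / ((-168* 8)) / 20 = 11 / 8960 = 0.00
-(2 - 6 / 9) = -4 / 3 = -1.33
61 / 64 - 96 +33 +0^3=-3971 / 64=-62.05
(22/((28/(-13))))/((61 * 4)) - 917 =-3132615/3416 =-917.04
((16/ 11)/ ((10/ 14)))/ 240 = 7/ 825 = 0.01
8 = 8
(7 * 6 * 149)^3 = 245079325512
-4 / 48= -1 / 12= -0.08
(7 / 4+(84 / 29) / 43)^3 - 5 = 1.00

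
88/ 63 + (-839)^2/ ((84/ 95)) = 28659691/ 36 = 796102.53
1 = 1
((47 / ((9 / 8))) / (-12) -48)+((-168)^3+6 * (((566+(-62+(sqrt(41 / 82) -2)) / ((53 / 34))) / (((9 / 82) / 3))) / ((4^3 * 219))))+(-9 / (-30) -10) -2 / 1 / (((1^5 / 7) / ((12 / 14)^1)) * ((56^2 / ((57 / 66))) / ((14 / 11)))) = -33563618640721921 / 7078412880+697 * sqrt(2) / 185712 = -4741687.04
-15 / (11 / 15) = -225 / 11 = -20.45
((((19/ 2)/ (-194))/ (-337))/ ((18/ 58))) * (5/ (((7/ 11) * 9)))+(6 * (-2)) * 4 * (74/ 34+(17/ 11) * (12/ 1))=-13789783604965/ 13863927924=-994.65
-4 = -4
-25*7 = -175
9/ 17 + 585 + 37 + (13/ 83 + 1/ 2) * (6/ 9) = 2637020/ 4233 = 622.97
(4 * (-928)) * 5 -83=-18643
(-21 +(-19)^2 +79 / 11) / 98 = 3.54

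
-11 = -11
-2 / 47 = -0.04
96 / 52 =24 / 13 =1.85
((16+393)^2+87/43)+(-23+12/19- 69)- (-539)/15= 2049374093/12255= 167227.59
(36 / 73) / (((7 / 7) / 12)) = 432 / 73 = 5.92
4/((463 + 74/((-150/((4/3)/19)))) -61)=8550/859201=0.01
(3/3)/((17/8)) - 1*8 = -7.53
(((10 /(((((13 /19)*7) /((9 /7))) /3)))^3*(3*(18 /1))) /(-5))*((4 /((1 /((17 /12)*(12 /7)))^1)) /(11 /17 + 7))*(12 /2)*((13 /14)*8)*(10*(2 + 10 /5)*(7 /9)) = -17978870676326400 /1809323971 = -9936789.08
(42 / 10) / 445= 0.01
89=89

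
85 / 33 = 2.58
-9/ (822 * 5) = -3/ 1370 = -0.00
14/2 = 7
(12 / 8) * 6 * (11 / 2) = 99 / 2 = 49.50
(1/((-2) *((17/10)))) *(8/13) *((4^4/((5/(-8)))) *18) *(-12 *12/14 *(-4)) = 84934656/1547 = 54902.82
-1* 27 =-27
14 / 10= 7 / 5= 1.40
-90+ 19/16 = -1421/16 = -88.81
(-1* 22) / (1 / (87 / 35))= -1914 / 35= -54.69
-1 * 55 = -55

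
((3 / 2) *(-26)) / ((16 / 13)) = -507 / 16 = -31.69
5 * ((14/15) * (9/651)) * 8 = 16/31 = 0.52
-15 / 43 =-0.35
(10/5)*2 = 4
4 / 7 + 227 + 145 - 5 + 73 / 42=15511 / 42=369.31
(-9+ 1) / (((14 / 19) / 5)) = -380 / 7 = -54.29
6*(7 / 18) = 7 / 3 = 2.33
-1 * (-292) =292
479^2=229441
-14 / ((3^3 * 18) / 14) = -98 / 243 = -0.40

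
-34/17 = -2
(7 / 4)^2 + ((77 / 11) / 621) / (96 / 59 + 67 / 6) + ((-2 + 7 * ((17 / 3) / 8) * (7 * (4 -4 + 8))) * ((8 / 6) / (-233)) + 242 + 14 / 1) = 42853145867 / 166429104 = 257.49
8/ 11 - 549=-6031/ 11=-548.27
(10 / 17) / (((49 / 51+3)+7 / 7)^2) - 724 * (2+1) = -2171.98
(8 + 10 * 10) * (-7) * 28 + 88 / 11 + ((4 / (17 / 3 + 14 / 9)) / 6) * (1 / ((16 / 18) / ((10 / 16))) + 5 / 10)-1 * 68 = -44154009 / 2080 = -21227.89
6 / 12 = 1 / 2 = 0.50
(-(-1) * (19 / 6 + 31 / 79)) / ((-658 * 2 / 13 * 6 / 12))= -3133 / 44556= -0.07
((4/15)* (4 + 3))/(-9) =-28/135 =-0.21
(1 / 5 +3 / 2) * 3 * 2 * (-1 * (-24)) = 1224 / 5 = 244.80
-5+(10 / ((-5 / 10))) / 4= -10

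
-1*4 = -4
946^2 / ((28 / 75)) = 16779675 / 7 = 2397096.43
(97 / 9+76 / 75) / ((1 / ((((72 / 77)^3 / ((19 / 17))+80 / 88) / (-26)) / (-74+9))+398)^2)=134318252945423197 / 23232909919168886724225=0.00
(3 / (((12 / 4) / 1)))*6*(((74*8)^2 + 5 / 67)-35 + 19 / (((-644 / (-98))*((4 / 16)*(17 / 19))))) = 55083174516 / 26197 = 2102652.00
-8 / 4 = -2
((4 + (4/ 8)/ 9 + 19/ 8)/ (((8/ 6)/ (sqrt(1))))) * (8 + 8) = 463/ 6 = 77.17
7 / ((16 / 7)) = 3.06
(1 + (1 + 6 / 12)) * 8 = 20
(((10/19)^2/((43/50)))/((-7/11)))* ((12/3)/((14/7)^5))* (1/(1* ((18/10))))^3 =-859375/79213869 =-0.01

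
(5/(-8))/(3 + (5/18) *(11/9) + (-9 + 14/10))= 2025/13804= 0.15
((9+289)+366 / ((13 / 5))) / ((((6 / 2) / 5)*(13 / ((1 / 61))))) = 0.92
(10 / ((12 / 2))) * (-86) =-143.33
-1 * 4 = -4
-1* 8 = -8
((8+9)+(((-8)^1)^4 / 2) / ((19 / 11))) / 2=22851 / 38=601.34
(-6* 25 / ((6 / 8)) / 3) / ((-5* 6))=20 / 9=2.22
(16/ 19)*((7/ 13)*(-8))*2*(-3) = 5376/ 247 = 21.77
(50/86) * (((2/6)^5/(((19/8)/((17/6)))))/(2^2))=425/595593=0.00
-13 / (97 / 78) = -1014 / 97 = -10.45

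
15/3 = 5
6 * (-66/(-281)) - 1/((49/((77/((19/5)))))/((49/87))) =546403/464493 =1.18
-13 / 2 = -6.50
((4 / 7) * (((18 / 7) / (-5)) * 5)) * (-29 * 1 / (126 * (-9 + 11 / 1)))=58 / 343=0.17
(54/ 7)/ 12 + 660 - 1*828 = -2343/ 14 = -167.36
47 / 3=15.67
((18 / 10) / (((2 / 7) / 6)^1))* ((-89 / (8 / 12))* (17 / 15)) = -285957 / 50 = -5719.14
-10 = -10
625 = 625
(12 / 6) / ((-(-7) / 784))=224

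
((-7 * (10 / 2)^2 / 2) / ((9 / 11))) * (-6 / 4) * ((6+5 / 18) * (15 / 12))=1087625 / 864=1258.83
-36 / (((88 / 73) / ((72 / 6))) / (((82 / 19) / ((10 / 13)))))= -2101086 / 1045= -2010.61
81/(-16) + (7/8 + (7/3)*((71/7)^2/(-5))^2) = 983.63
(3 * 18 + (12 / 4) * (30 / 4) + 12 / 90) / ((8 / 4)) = 2299 / 60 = 38.32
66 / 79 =0.84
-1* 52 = -52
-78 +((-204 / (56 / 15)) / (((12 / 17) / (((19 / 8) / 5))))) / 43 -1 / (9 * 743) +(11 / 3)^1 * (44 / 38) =-182610783109 / 2447548992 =-74.61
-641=-641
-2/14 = -1/7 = -0.14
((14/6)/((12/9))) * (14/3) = 49/6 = 8.17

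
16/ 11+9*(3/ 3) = 115/ 11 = 10.45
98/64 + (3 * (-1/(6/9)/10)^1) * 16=-907/160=-5.67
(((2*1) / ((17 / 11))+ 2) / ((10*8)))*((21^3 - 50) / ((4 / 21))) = 1354017 / 680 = 1991.20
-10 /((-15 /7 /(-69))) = -322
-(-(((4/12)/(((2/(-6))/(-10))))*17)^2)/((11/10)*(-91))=-289000/1001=-288.71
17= 17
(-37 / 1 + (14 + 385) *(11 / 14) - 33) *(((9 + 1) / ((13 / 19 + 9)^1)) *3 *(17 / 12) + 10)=2578665 / 736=3503.62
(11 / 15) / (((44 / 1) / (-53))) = -53 / 60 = -0.88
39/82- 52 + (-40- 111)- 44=-20215/82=-246.52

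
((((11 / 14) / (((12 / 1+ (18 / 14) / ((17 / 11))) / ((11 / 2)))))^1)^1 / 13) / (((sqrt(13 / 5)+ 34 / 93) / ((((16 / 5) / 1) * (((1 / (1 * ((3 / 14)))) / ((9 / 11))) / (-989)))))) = 1335536048 / 18845625400407 - 1217694632 * sqrt(65) / 31409375667345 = -0.00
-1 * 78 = -78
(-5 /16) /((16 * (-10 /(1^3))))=1 /512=0.00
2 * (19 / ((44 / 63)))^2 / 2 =1432809 / 1936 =740.09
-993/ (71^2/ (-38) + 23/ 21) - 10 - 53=-5821767/ 104987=-55.45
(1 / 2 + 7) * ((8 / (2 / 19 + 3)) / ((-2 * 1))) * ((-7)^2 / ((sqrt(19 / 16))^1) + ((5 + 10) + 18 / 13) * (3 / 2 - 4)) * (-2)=-607050 / 767 + 11760 * sqrt(19) / 59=77.36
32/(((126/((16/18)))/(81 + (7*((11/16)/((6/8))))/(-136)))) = 528460/28917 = 18.28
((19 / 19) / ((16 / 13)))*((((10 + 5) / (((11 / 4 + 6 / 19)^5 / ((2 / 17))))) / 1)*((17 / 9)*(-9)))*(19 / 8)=-146783148720 / 686719856393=-0.21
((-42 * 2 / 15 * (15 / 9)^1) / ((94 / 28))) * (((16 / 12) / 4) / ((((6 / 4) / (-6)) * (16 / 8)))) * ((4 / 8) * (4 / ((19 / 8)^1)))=12544 / 8037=1.56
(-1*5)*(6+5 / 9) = -295 / 9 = -32.78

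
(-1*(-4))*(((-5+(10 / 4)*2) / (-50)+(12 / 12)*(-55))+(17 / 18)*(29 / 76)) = -74747 / 342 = -218.56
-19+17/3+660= 1940/3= 646.67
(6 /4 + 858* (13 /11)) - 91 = 1849 /2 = 924.50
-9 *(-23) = 207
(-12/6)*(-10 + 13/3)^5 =2839714/243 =11686.07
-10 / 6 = -5 / 3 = -1.67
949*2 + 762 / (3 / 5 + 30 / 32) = 98138 / 41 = 2393.61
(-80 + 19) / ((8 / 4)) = -61 / 2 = -30.50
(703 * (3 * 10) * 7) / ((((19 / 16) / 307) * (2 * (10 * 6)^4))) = 79513 / 54000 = 1.47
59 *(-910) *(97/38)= -2603965/19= -137050.79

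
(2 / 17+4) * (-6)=-420 / 17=-24.71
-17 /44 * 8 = -34 /11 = -3.09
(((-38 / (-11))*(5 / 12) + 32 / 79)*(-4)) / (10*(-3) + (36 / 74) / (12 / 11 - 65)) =250147787 / 1017418248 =0.25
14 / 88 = 7 / 44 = 0.16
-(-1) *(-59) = -59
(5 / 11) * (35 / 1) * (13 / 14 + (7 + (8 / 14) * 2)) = 3175 / 22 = 144.32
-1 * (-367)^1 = 367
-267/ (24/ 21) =-1869/ 8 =-233.62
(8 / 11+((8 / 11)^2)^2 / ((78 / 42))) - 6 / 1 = -974902 / 190333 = -5.12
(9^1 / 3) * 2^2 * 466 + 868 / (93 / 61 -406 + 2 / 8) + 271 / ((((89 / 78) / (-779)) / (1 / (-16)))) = 1204602704501 / 70225272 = 17153.41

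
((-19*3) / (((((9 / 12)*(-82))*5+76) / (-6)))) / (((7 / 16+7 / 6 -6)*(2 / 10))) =164160 / 97693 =1.68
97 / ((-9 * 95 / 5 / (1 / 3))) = -97 / 513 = -0.19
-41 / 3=-13.67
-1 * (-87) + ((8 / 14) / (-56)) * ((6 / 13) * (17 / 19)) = 1052910 / 12103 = 87.00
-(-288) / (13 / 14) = 4032 / 13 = 310.15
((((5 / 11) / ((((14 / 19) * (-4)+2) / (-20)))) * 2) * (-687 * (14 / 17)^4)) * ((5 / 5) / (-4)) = 1516.11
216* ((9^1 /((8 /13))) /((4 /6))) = 9477 /2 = 4738.50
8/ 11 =0.73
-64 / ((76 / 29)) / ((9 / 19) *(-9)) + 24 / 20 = 2806 / 405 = 6.93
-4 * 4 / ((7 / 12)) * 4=-768 / 7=-109.71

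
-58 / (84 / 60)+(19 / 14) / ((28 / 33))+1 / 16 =-31177 / 784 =-39.77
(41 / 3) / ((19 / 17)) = 697 / 57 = 12.23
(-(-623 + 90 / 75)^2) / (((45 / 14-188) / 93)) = 12584977062 / 64675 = 194587.97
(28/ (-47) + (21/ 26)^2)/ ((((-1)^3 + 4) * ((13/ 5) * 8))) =8995/ 9912864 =0.00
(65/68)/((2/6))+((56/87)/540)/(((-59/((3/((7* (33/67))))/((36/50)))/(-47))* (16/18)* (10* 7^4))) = 2855055036313/995608917072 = 2.87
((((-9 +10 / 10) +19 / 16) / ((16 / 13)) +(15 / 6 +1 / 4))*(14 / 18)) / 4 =-0.54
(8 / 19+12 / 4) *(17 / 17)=65 / 19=3.42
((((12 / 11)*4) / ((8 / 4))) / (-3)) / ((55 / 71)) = -568 / 605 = -0.94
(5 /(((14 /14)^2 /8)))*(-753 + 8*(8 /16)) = -29960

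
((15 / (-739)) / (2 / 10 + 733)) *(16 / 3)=-200 / 1354587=-0.00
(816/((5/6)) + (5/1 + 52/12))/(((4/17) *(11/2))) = 11458/15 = 763.87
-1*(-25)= 25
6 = 6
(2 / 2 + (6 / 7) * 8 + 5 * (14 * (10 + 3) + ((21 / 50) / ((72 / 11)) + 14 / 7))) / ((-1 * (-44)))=1559339 / 73920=21.09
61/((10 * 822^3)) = 61/5554122480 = 0.00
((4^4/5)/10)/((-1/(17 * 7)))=-15232/25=-609.28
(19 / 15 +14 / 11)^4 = 30821664721 / 741200625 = 41.58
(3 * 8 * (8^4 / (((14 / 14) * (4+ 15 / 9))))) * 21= 6193152 / 17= 364303.06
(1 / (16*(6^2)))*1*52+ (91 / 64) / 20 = 1859 / 11520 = 0.16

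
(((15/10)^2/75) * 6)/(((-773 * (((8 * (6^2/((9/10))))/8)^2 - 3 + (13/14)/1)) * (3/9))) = -63/144106525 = -0.00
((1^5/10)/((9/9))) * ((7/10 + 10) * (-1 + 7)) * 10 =321/5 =64.20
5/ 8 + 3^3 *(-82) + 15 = -17587/ 8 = -2198.38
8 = 8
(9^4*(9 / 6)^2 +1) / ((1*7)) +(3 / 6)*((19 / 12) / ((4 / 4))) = 354451 / 168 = 2109.83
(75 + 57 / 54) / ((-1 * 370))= -37 / 180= -0.21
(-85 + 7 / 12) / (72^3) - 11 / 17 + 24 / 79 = -2066168395 / 6015264768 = -0.34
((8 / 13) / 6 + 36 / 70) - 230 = -313108 / 1365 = -229.38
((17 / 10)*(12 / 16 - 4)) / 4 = -221 / 160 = -1.38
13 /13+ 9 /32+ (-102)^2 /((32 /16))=166505 /32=5203.28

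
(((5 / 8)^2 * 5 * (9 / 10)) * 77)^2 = 18320.05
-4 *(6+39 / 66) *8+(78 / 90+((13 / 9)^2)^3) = -5873909084 / 29229255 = -200.96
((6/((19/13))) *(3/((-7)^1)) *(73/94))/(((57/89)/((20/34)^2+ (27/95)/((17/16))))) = -4267983252/3260802895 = -1.31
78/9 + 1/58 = 1511/174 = 8.68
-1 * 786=-786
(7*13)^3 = 753571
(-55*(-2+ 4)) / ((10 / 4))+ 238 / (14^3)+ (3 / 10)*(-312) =-134763 / 980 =-137.51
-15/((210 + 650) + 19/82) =-410/23513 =-0.02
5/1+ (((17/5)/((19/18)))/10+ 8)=6328/475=13.32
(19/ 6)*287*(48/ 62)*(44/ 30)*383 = 183787912/ 465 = 395242.82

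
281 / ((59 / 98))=27538 / 59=466.75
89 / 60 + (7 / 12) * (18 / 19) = 2321 / 1140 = 2.04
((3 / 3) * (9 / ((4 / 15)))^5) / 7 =44840334375 / 7168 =6255627.01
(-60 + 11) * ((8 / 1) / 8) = -49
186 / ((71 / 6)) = 1116 / 71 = 15.72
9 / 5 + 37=194 / 5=38.80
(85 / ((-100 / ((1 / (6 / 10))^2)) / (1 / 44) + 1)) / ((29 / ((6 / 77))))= -510 / 3534839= -0.00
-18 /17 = -1.06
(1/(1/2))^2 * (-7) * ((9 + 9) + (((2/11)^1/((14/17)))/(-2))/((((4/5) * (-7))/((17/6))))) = -467141/924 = -505.56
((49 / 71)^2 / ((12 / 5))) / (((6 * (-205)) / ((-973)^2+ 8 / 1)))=-152.75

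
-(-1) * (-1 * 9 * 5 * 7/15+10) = -11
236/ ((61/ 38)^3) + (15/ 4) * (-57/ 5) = 12985417/ 907924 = 14.30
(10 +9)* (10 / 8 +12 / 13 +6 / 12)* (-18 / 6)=-7923 / 52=-152.37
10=10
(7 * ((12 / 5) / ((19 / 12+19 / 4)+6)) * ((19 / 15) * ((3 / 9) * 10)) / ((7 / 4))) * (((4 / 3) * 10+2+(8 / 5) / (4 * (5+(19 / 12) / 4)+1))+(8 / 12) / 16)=50.76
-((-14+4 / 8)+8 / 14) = 12.93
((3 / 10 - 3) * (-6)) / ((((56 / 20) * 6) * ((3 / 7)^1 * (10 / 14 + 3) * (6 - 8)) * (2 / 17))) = -1071 / 416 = -2.57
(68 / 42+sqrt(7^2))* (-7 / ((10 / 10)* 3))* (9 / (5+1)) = -30.17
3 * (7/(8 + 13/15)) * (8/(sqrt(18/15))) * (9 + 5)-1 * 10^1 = -10 + 840 * sqrt(30)/19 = 232.15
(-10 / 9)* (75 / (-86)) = 125 / 129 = 0.97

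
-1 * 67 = -67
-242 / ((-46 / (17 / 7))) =2057 / 161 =12.78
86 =86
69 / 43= 1.60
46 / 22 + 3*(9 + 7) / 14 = 425 / 77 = 5.52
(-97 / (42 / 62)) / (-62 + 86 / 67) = 201469 / 85428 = 2.36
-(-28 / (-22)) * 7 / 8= -49 / 44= -1.11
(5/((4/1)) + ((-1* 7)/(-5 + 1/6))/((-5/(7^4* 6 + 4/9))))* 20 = -7258673/87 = -83433.02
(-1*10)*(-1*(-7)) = -70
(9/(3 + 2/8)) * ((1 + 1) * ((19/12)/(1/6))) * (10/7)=6840/91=75.16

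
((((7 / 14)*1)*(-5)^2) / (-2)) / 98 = -25 / 392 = -0.06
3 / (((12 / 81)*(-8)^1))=-81 / 32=-2.53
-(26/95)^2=-676/9025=-0.07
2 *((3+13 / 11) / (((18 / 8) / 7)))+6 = 3170 / 99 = 32.02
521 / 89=5.85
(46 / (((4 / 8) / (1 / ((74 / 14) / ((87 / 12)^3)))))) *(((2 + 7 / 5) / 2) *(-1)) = -66752693 / 5920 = -11275.79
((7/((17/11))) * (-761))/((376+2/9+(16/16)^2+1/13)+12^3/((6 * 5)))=-34279245/4325072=-7.93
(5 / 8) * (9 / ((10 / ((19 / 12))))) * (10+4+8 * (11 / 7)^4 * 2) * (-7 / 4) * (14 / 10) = -1526859 / 6272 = -243.44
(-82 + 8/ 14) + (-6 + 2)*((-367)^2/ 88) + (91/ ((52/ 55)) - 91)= -1909109/ 308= -6198.41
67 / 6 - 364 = -2117 / 6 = -352.83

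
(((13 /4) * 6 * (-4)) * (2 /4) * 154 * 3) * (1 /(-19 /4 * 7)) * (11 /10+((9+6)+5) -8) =674388 /95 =7098.82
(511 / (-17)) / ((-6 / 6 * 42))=73 / 102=0.72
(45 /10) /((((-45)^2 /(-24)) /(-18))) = 24 /25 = 0.96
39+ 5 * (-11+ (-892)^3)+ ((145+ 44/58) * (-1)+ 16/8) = -102911186393/29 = -3548661599.76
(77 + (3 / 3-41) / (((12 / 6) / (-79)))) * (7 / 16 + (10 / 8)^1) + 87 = 46131 / 16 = 2883.19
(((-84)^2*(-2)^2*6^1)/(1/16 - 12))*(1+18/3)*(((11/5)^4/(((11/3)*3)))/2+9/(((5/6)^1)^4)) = -233847806976/119375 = -1958934.51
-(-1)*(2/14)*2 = 0.29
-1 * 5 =-5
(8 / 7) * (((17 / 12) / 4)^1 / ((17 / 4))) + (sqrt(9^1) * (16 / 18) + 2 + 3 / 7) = 109 / 21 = 5.19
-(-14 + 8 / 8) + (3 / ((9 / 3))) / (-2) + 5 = 35 / 2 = 17.50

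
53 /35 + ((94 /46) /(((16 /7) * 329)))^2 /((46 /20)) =82541103 /54508160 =1.51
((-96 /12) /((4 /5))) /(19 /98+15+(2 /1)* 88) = -0.05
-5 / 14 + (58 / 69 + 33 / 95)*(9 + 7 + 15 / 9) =20.63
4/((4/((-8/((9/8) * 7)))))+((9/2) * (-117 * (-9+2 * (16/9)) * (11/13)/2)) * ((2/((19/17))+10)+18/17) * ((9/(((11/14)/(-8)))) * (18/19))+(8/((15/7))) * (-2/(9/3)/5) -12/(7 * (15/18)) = -1352710.17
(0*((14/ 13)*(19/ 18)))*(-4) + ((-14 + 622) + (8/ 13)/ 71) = 561192/ 923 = 608.01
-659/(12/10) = -3295/6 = -549.17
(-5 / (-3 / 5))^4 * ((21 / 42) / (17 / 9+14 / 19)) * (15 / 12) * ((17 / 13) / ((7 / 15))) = 3154296875 / 980616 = 3216.65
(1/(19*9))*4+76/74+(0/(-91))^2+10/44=177847/139194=1.28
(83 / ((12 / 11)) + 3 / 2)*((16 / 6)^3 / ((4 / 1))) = 29792 / 81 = 367.80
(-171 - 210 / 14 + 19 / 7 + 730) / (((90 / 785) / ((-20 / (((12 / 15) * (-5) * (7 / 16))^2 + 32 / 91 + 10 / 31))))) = -38742098720 / 1517949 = -25522.66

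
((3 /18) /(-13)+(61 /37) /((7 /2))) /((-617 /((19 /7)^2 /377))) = -3341777 /230259183882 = -0.00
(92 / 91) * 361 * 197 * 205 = 1341266620 / 91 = 14739193.63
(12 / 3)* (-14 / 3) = -56 / 3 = -18.67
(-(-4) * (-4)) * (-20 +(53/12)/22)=10454/33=316.79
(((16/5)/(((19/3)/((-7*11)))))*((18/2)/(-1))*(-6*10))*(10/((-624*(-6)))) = -56.11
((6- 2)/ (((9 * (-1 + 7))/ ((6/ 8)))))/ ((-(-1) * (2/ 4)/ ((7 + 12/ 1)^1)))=19/ 9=2.11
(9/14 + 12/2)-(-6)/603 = 18721/2814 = 6.65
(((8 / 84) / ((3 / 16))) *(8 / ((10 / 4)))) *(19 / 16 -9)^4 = 48828125 / 8064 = 6055.08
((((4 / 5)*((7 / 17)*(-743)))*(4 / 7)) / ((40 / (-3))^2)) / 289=-6687 / 2456500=-0.00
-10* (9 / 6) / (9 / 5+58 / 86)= -3225 / 532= -6.06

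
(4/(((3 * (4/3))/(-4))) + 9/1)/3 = 5/3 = 1.67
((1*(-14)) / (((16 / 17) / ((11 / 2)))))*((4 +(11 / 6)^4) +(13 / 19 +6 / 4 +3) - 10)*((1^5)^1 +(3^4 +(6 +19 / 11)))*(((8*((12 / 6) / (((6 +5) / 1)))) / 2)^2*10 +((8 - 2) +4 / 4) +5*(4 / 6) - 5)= -2435189498581 / 2979504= -817313.72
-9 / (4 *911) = -9 / 3644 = -0.00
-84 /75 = -28 /25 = -1.12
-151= -151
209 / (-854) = -209 / 854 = -0.24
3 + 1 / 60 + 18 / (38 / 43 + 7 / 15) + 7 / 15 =878639 / 52260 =16.81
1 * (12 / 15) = 4 / 5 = 0.80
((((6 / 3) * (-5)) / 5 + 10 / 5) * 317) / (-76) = 0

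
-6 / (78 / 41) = -3.15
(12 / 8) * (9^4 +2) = 19689 / 2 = 9844.50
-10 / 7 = -1.43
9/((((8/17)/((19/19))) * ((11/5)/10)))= 3825/44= 86.93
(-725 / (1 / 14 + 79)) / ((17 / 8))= -81200 / 18819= -4.31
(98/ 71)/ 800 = 49/ 28400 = 0.00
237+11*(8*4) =589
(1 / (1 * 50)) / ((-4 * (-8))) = 1 / 1600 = 0.00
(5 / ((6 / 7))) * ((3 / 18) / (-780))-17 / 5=-95507 / 28080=-3.40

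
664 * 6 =3984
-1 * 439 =-439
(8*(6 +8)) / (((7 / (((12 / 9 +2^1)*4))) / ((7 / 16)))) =280 / 3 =93.33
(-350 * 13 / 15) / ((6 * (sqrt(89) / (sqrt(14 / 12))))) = -455 * sqrt(3738) / 4806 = -5.79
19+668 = 687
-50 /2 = -25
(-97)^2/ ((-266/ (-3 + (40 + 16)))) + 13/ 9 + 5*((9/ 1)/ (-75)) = -22430357/ 11970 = -1873.88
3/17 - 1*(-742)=12617/17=742.18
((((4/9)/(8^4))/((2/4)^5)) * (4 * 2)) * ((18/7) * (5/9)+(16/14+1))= 25/252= 0.10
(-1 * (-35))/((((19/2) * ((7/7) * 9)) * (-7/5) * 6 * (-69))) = 0.00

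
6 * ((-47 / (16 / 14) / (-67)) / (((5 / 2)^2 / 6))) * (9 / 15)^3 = 159894 / 209375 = 0.76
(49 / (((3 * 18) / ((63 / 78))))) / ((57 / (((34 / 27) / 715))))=5831 / 257490090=0.00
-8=-8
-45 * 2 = -90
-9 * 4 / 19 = -36 / 19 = -1.89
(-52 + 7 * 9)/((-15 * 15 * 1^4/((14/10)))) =-77/1125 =-0.07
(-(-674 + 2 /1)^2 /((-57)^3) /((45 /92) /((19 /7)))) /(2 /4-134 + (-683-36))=-1318912 /83093175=-0.02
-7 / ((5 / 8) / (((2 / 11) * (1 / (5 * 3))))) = -0.14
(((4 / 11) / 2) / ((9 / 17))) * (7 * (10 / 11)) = 2380 / 1089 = 2.19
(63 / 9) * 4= 28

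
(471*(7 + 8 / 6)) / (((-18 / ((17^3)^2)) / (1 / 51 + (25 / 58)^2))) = -196384787730275 / 181656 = -1081080656.46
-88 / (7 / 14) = -176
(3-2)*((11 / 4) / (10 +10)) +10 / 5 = 171 / 80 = 2.14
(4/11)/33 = 4/363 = 0.01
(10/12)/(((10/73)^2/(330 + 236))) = 1508107/60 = 25135.12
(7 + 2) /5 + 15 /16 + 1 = 299 /80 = 3.74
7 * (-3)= -21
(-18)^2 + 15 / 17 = 5523 / 17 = 324.88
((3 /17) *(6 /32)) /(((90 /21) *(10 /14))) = 147 /13600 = 0.01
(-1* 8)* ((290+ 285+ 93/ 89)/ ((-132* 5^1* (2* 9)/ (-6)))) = -102536/ 44055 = -2.33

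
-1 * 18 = -18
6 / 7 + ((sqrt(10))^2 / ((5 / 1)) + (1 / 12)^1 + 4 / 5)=1571 / 420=3.74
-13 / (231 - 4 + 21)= -13 / 248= -0.05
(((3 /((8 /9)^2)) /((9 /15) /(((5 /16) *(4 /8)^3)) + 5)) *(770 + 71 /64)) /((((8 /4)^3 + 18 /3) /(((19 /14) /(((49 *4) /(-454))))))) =-32.29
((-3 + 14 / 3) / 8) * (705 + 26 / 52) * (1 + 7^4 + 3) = 16967275 / 48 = 353484.90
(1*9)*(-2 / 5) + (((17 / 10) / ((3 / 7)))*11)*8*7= 36598 / 15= 2439.87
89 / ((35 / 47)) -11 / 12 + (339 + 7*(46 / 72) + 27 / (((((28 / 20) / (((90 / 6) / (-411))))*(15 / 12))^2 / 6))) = 19125974416 / 41385645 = 462.14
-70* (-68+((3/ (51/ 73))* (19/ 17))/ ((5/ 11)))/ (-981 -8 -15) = -4.00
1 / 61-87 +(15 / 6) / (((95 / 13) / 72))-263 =-377083 / 1159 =-325.35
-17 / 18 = -0.94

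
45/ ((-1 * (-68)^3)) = 45/ 314432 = 0.00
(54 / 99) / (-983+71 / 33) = -9 / 16184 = -0.00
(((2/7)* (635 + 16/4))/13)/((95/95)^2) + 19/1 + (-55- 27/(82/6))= -89289/3731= -23.93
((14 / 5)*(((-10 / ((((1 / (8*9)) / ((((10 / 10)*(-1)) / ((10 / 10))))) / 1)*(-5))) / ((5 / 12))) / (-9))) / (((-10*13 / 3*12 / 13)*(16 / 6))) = -126 / 125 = -1.01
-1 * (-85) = 85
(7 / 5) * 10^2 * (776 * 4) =434560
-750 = -750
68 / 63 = 1.08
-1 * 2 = -2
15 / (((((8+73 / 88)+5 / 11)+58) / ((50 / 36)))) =5500 / 17763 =0.31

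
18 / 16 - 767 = -6127 / 8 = -765.88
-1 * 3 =-3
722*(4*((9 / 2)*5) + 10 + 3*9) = 91694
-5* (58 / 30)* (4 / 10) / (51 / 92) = -5336 / 765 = -6.98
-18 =-18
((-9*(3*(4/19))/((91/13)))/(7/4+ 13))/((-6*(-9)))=-8/7847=-0.00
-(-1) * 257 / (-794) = -257 / 794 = -0.32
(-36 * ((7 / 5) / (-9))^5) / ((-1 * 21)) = -9604 / 61509375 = -0.00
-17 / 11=-1.55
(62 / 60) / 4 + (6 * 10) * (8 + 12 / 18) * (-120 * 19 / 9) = -5269323 / 40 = -131733.08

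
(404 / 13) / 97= 404 / 1261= 0.32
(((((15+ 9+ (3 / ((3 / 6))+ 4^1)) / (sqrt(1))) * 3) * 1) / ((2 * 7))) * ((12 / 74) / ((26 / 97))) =14841 / 3367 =4.41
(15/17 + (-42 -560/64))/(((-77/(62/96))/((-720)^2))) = 283826700/1309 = 216827.12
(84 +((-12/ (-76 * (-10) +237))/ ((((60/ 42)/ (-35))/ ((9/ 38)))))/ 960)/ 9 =169729427/ 18185280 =9.33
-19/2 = -9.50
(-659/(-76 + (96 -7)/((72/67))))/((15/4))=-63264/2455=-25.77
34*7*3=714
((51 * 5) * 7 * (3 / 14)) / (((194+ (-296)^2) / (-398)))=-10149 / 5854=-1.73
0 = 0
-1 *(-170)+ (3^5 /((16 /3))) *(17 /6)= 9571 /32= 299.09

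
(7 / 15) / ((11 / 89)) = 623 / 165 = 3.78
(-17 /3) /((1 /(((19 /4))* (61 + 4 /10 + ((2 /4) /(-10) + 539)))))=-3878261 /240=-16159.42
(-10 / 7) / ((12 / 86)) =-215 / 21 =-10.24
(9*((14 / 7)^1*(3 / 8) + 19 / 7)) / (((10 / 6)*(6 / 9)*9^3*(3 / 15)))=97 / 504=0.19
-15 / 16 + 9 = 129 / 16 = 8.06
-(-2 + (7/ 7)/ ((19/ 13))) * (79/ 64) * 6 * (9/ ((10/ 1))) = 10665/ 1216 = 8.77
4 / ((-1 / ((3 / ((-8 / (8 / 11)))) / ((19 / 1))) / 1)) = 12 / 209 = 0.06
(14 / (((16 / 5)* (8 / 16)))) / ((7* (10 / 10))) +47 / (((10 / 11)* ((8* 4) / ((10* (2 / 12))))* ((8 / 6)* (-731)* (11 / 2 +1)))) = 1519963 / 1216384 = 1.25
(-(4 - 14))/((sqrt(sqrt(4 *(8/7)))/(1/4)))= 5 *2^(3/4) *7^(1/4)/8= 1.71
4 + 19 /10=59 /10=5.90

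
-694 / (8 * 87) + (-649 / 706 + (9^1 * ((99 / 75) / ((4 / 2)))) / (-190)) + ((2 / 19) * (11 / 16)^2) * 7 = -14932042219 / 9336144000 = -1.60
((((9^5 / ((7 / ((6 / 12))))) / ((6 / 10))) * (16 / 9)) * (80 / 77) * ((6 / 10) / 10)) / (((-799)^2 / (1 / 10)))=209952 / 1720490695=0.00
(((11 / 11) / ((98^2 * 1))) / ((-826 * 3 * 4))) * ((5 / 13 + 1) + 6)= -1 / 12890969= -0.00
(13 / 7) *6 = 78 / 7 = 11.14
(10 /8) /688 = 0.00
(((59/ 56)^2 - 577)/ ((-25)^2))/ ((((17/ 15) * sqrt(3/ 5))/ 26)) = -23477883 * sqrt(15)/ 3332000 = -27.29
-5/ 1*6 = -30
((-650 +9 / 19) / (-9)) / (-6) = -12.03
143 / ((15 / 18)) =858 / 5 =171.60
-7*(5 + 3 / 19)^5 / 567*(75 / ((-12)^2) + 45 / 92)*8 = -5039358442160 / 13838917311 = -364.14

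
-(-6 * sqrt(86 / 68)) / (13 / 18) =54 * sqrt(1462) / 221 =9.34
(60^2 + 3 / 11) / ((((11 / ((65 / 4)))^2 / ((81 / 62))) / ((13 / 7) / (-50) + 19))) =3598086724479 / 18484928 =194649.76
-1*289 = -289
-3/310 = -0.01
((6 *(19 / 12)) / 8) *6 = 57 / 8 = 7.12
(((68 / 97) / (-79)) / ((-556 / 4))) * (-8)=-544 / 1065157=-0.00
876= 876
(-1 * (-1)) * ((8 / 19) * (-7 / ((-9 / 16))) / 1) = 896 / 171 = 5.24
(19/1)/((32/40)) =95/4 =23.75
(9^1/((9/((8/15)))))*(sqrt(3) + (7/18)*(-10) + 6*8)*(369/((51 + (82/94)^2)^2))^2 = 1080722867717346507*sqrt(3)/106824967375992100000 + 47671886498198507031/106824967375992100000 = 0.46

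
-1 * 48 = -48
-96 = -96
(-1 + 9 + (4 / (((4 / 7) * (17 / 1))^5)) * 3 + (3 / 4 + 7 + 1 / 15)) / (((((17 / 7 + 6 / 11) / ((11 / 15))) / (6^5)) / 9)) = 272944.41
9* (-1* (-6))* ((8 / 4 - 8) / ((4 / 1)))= -81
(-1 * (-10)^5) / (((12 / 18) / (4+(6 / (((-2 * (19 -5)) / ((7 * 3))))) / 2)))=262500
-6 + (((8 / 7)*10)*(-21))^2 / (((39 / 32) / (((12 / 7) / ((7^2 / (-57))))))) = -420276354 / 4459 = -94253.50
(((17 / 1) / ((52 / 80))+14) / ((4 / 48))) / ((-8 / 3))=-2349 / 13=-180.69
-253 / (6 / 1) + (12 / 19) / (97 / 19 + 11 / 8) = -248629 / 5910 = -42.07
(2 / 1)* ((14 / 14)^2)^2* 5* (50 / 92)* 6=750 / 23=32.61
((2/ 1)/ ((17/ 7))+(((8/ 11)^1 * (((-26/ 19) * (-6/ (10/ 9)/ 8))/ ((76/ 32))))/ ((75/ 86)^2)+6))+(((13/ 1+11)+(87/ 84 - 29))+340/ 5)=420752598879/ 5906862500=71.23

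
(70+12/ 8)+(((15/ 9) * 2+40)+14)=773/ 6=128.83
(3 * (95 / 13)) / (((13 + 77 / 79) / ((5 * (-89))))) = -3339725 / 4784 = -698.10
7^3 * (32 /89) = 123.33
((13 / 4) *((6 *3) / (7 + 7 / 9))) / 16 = 1053 / 2240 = 0.47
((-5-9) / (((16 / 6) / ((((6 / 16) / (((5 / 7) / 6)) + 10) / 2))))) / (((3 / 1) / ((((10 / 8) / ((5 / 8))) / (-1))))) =1841 / 80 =23.01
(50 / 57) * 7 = 350 / 57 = 6.14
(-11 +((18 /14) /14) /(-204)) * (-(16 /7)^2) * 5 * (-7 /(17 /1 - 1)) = -733070 /5831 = -125.72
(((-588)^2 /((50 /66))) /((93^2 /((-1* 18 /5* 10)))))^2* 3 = 6248538088353792 /577200625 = 10825591.34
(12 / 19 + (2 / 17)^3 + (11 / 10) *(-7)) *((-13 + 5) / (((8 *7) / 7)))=6596639 / 933470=7.07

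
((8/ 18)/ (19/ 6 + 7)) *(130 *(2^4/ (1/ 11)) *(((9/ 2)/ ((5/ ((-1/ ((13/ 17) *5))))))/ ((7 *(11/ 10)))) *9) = -117504/ 427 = -275.19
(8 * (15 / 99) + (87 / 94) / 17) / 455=66791 / 23993970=0.00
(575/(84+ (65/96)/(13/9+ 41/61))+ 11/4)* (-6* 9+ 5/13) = -6434492809/12541404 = -513.06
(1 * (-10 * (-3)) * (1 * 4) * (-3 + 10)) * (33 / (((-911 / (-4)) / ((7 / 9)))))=86240 / 911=94.67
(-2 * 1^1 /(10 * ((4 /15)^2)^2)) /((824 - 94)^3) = -81 /796706816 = -0.00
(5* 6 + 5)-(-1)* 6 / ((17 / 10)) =655 / 17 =38.53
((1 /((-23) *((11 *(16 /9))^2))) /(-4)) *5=405 /2849792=0.00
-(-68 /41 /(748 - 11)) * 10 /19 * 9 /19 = 0.00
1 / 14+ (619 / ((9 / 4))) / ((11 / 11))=34673 / 126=275.18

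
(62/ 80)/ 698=0.00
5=5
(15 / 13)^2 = 225 / 169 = 1.33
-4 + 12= 8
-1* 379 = -379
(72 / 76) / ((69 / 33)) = 198 / 437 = 0.45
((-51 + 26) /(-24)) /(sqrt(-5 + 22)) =25*sqrt(17) /408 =0.25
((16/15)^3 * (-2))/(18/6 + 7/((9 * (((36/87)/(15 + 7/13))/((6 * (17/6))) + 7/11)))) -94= -58820378066/621942375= -94.58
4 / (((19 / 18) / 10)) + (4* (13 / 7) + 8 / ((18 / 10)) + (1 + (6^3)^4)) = 2605608516961 / 1197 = 2176782386.77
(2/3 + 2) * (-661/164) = -1322/123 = -10.75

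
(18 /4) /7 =0.64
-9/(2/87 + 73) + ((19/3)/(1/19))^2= 827922266/57177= 14479.99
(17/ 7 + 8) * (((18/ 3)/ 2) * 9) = 1971/ 7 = 281.57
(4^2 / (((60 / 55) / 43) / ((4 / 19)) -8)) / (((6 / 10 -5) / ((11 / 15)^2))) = 41624 / 167715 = 0.25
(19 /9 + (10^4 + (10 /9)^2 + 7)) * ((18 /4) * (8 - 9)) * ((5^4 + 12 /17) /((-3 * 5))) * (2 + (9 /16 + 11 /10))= 1263545477579 /183600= 6882055.98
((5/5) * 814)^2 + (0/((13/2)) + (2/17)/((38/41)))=214018549/323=662596.13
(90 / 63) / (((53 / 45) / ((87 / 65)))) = 1.62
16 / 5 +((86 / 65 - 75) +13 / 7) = -68.62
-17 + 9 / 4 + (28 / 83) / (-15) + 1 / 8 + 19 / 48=-94631 / 6640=-14.25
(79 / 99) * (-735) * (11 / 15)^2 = -42581 / 135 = -315.41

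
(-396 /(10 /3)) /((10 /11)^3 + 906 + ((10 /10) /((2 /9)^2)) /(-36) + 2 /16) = -12649824 /96504295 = -0.13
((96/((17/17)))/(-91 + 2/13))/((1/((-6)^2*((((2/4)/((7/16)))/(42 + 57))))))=-39936/90937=-0.44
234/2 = 117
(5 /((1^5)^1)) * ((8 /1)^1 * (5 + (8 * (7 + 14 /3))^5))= 68841472048600 /243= 283298238883.13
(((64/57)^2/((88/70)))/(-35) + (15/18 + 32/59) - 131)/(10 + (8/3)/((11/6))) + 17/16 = -1981789591/193224528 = -10.26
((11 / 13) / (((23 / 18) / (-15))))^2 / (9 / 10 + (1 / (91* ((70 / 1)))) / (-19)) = 41061289500 / 374542051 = 109.63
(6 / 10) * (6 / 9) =2 / 5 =0.40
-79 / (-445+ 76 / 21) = 1659 / 9269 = 0.18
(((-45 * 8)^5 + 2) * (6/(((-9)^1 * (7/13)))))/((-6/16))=-1257696460799584/63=-19963435885707.68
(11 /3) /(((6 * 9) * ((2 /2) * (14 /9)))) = 0.04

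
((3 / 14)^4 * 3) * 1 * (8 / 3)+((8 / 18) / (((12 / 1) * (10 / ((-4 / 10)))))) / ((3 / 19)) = 0.01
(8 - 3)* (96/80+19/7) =137/7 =19.57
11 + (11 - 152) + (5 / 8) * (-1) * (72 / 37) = -4855 / 37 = -131.22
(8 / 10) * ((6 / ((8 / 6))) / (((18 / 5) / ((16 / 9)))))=16 / 9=1.78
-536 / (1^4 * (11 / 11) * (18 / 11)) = -2948 / 9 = -327.56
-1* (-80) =80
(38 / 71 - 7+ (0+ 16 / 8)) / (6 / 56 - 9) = 8876 / 17679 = 0.50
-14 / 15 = -0.93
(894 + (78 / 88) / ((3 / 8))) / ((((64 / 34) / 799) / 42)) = 703123995 / 44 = 15980090.80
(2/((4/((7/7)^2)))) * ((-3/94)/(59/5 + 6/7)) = -105/83284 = -0.00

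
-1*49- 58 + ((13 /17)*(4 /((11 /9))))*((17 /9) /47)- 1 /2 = -111051 /1034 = -107.40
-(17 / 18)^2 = -289 / 324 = -0.89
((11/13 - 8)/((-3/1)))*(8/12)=62/39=1.59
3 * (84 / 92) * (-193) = -12159 / 23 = -528.65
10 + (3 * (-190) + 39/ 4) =-2201/ 4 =-550.25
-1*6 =-6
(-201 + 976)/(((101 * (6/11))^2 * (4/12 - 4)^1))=-8525/122412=-0.07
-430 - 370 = -800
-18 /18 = -1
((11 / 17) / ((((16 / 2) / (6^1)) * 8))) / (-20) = -33 / 10880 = -0.00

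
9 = 9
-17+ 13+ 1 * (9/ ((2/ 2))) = 5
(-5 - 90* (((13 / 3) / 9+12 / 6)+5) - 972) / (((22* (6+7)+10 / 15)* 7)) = -4951 / 6020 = -0.82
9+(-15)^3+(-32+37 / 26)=-88311 / 26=-3396.58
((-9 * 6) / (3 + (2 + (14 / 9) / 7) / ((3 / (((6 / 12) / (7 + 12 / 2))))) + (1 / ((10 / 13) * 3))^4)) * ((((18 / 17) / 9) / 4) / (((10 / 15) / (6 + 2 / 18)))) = -2606175000 / 548441981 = -4.75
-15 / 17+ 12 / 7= 99 / 119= 0.83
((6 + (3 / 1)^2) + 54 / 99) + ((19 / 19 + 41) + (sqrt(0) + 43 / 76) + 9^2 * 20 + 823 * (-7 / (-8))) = 2398.24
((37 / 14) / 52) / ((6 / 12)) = 37 / 364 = 0.10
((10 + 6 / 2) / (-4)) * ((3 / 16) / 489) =-13 / 10432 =-0.00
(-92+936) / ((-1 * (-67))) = 844 / 67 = 12.60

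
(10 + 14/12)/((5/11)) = 24.57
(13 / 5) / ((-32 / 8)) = -13 / 20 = -0.65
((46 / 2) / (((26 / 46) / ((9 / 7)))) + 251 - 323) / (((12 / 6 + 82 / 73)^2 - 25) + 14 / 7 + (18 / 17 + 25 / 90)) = 2920537134 / 1767114167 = 1.65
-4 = -4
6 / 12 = 1 / 2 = 0.50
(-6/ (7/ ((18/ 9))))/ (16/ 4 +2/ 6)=-36/ 91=-0.40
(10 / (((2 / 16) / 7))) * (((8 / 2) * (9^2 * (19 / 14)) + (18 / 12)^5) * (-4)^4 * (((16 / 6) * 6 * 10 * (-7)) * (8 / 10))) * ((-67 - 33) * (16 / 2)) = 45965574144000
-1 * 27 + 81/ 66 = -567/ 22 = -25.77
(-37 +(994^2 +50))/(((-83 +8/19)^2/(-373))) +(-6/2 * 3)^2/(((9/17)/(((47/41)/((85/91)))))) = -27179210643212/504661005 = -53856.37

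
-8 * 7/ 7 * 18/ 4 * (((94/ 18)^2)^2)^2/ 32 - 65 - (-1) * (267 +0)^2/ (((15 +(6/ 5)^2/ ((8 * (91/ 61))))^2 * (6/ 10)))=-12513741421786544660449/ 20123767690318728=-621838.89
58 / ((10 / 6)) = 174 / 5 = 34.80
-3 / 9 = -1 / 3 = -0.33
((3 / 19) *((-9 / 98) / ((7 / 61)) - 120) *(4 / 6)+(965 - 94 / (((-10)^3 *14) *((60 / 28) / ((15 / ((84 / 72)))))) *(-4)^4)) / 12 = 196038961 / 2443875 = 80.22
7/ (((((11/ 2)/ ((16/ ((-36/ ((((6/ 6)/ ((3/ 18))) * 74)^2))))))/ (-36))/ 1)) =44158464/ 11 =4014405.82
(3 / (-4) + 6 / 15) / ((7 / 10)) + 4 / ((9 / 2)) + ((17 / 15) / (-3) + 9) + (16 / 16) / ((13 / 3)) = 9.24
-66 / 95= -0.69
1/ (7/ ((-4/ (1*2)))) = -2/ 7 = -0.29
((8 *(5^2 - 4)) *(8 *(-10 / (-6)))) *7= 15680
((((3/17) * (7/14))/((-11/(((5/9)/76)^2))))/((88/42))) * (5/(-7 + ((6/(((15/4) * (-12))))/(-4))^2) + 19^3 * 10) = -37803842125/2694235693248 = -0.01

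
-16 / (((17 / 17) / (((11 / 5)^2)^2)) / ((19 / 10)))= -2225432 / 3125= -712.14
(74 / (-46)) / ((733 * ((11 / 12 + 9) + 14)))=-444 / 4838533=-0.00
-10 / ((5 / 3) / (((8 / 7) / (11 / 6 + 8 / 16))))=-144 / 49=-2.94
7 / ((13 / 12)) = 84 / 13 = 6.46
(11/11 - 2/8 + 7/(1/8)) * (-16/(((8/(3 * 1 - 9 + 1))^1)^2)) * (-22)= 62425/8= 7803.12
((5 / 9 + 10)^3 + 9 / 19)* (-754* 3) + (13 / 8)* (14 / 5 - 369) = -491617948211 / 184680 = -2661998.85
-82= -82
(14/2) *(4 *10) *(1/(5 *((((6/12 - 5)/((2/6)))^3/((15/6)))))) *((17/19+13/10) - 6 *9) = 367472/124659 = 2.95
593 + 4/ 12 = 1780/ 3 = 593.33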